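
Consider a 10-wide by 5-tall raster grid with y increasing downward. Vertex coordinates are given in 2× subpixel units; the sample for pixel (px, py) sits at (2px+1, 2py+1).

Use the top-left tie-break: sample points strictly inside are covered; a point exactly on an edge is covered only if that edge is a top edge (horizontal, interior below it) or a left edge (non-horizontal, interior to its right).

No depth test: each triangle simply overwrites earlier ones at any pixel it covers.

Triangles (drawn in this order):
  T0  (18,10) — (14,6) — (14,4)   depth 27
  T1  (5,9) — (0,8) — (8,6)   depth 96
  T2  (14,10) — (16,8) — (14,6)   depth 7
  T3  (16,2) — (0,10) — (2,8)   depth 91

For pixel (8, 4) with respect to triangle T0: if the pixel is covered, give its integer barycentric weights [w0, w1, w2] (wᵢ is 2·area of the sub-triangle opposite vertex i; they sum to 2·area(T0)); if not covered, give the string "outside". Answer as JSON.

T0:
  2·area = 8
  edge (18, 10)→(14, 6): d=(-4,-4) top-left  bias=+0
  edge (14, 6)→(14, 4): d=(0,-2) top-left  bias=+0
  edge (14, 4)→(18, 10): d=(4,6) right/bottom  bias=-1
    (4,0)@(9, 1): e=[0,-10,18] → ·  [on edge]
    (5,1)@(11, 3): e=[0,-6,14] → ·  [on edge]
    (6,2)@(13, 5): e=[0,-2,10] → ·  [on edge]
    (7,3)@(15, 7): e=[0,2,6] → █  [on edge]
    (8,3)@(17, 7): e=[8,6,-6] → ·
    (7,4)@(15, 9): e=[-8,2,14] → ·
    (8,4)@(17, 9): e=[0,6,2] → █  [on edge]
    (9,4)@(19, 9): e=[8,10,-10] → ·
  covered (2 px):
    · · · · · · · · · ·
    · · · · · · · · · ·
    · · · · · · · · · ·
    · · · · · · · █ · ·
    · · · · · · · · █ ·
T1:
  2·area = 18
  edge (5, 9)→(0, 8): d=(-5,-1) top-left  bias=+0
  edge (0, 8)→(8, 6): d=(8,-2) top-left  bias=+0
  edge (8, 6)→(5, 9): d=(-3,3) right/bottom  bias=-1
    (6,0)@(13, 1): e=[48,-30,0] → ·  [on edge]
    (5,1)@(11, 3): e=[36,-18,0] → ·  [on edge]
    (4,2)@(9, 5): e=[24,-6,0] → ·  [on edge]
    (2,3)@(5, 7): e=[10,2,6] → █
    (3,3)@(7, 7): e=[12,6,0] → ·  [on edge]
    (2,4)@(5, 9): e=[0,18,0] → ·  [on edge]
  covered (1 px):
    · · · · · · · · · ·
    · · · · · · · · · ·
    · · · · · · · · · ·
    · · █ · · · · · · ·
    · · · · · · · · · ·
T2:
  2·area = 8  (B↔C swapped to make it positive)
  edge (14, 10)→(14, 6): d=(0,-4) top-left  bias=+0
  edge (14, 6)→(16, 8): d=(2,2) right/bottom  bias=-1
  edge (16, 8)→(14, 10): d=(-2,2) right/bottom  bias=-1
    (4,0)@(9, 1): e=[-20,0,28] → ·  [on edge]
    (5,1)@(11, 3): e=[-12,0,20] → ·  [on edge]
    (6,2)@(13, 5): e=[-4,0,12] → ·  [on edge]
    (9,2)@(19, 5): e=[20,-12,0] → ·  [on edge]
    (7,3)@(15, 7): e=[4,0,4] → ·  [on edge]
    (8,3)@(17, 7): e=[12,-4,0] → ·  [on edge]
    (7,4)@(15, 9): e=[4,4,0] → ·  [on edge]
    (8,4)@(17, 9): e=[12,0,-4] → ·  [on edge]
  covered (0 px):
    · · · · · · · · · ·
    · · · · · · · · · ·
    · · · · · · · · · ·
    · · · · · · · · · ·
    · · · · · · · · · ·
T3:
  2·area = 16
  edge (16, 2)→(0, 10): d=(-16,8) right/bottom  bias=-1
  edge (0, 10)→(2, 8): d=(2,-2) top-left  bias=+0
  edge (2, 8)→(16, 2): d=(14,-6) top-left  bias=+0
    (4,0)@(9, 1): e=[72,0,-56] → ·  [on edge]
    (3,1)@(7, 3): e=[56,0,-40] → ·  [on edge]
    (2,2)@(5, 5): e=[40,0,-24] → ·  [on edge]
    (4,2)@(9, 5): e=[8,8,0] → █  [on edge]
    (5,2)@(11, 5): e=[-8,12,12] → ·
    (1,3)@(3, 7): e=[24,0,-8] → ·  [on edge]
    (2,3)@(5, 7): e=[8,4,4] → █
    (3,3)@(7, 7): e=[-8,8,16] → ·
    (4,3)@(9, 7): e=[-24,12,28] → ·
    (0,4)@(1, 9): e=[8,0,8] → █  [on edge]
    (1,4)@(3, 9): e=[-8,4,20] → ·
    (2,4)@(5, 9): e=[-24,8,32] → ·
  covered (3 px):
    · · · · · · · · · ·
    · · · · · · · · · ·
    · · · · █ · · · · ·
    · · █ · · · · · · ·
    █ · · · · · · · · ·

Result: [6,2,0]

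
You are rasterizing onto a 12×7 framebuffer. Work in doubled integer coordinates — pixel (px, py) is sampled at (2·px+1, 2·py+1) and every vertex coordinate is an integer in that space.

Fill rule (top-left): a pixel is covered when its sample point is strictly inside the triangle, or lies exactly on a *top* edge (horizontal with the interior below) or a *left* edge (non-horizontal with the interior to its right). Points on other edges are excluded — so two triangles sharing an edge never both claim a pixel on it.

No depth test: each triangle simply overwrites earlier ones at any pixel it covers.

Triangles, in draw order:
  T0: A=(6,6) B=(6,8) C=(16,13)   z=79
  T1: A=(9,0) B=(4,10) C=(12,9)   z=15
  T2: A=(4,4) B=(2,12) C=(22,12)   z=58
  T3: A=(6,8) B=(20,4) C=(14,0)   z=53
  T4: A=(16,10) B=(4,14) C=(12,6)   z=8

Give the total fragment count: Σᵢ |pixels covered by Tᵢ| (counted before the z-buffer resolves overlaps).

T0:
  2·area = 20  (B↔C swapped to make it positive)
  edge (6, 6)→(16, 13): d=(10,7) right/bottom  bias=-1
  edge (16, 13)→(6, 8): d=(-10,-5) top-left  bias=+0
  edge (6, 8)→(6, 6): d=(0,-2) top-left  bias=+0
    (3,3)@(7, 7): e=[3,15,2] → X
    (4,3)@(9, 7): e=[-11,25,6] → .
    (3,4)@(7, 9): e=[23,-5,2] → .
    (4,4)@(9, 9): e=[9,5,6] → X
    (5,4)@(11, 9): e=[-5,15,10] → .
    (4,5)@(9, 11): e=[29,-15,6] → .
    (6,5)@(13, 11): e=[1,5,14] → X
    (7,5)@(15, 11): e=[-13,15,18] → .
    (6,6)@(13, 13): e=[21,-15,14] → .
  covered (3 px):
    . . . . . . . . . . . .
    . . . . . . . . . . . .
    . . . . . . . . . . . .
    . . . X . . . . . . . .
    . . . . X . . . . . . .
    . . . . . . X . . . . .
    . . . . . . . . . . . .
T1:
  2·area = 75  (B↔C swapped to make it positive)
  edge (9, 0)→(12, 9): d=(3,9) right/bottom  bias=-1
  edge (12, 9)→(4, 10): d=(-8,1) right/bottom  bias=-1
  edge (4, 10)→(9, 0): d=(5,-10) top-left  bias=+0
    (4,0)@(9, 1): e=[3,67,5] → X
    (5,0)@(11, 1): e=[-15,65,25] → .
    (4,1)@(9, 3): e=[9,51,15] → X
    (5,1)@(11, 3): e=[-9,49,35] → .
    (3,2)@(7, 5): e=[33,37,5] → X
    (5,2)@(11, 5): e=[-3,33,45] → .
    (3,3)@(7, 7): e=[39,21,15] → X
    (5,3)@(11, 7): e=[3,17,55] → X
    (6,3)@(13, 7): e=[-15,15,75] → .
    (2,4)@(5, 9): e=[63,7,5] → X
    (6,4)@(13, 9): e=[-9,-1,85] → .
    (2,5)@(5, 11): e=[69,-9,15] → .
  covered (11 px):
    . . . . X . . . . . . .
    . . . . X . . . . . . .
    . . . X X . . . . . . .
    . . . X X X . . . . . .
    . . X X X X . . . . . .
    . . . . . . . . . . . .
    . . . . . . . . . . . .
T2:
  2·area = 160  (B↔C swapped to make it positive)
  edge (4, 4)→(22, 12): d=(18,8) right/bottom  bias=-1
  edge (22, 12)→(2, 12): d=(-20,0) right/bottom  bias=-1
  edge (2, 12)→(4, 4): d=(2,-8) top-left  bias=+0
    (2,2)@(5, 5): e=[10,140,10] → X
    (3,2)@(7, 5): e=[-6,140,26] → .
    (2,3)@(5, 7): e=[46,100,14] → X
    (3,3)@(7, 7): e=[30,100,30] → X
    (4,3)@(9, 7): e=[14,100,46] → X
    (5,3)@(11, 7): e=[-2,100,62] → .
    (1,4)@(3, 9): e=[98,60,2] → X
    (5,4)@(11, 9): e=[34,60,66] → X
    (6,4)@(13, 9): e=[18,60,82] → X
    (7,4)@(15, 9): e=[2,60,98] → X
    (8,4)@(17, 9): e=[-14,60,114] → .
    (1,5)@(3, 11): e=[134,20,6] → X
  covered (20 px):
    . . . . . . . . . . . .
    . . . . . . . . . . . .
    . . X . . . . . . . . .
    . . X X X . . . . . . .
    . X X X X X X X . . . .
    . X X X X X X X X X . .
    . . . . . . . . . . . .
T3:
  2·area = 80  (B↔C swapped to make it positive)
  edge (6, 8)→(14, 0): d=(8,-8) top-left  bias=+0
  edge (14, 0)→(20, 4): d=(6,4) right/bottom  bias=-1
  edge (20, 4)→(6, 8): d=(-14,4) right/bottom  bias=-1
    (6,0)@(13, 1): e=[0,10,70] → X  [on edge]
    (7,0)@(15, 1): e=[16,2,62] → X
    (8,0)@(17, 1): e=[32,-6,54] → .
    (5,1)@(11, 3): e=[0,30,50] → X  [on edge]
    (8,1)@(17, 3): e=[48,6,26] → X
    (9,1)@(19, 3): e=[64,-2,18] → .
    (4,2)@(9, 5): e=[0,50,30] → X  [on edge]
    (8,2)@(17, 5): e=[64,18,-2] → .
    (3,3)@(7, 7): e=[0,70,10] → X  [on edge]
    (5,3)@(11, 7): e=[32,54,-6] → .
    (6,3)@(13, 7): e=[48,46,-14] → .
    (7,3)@(15, 7): e=[64,38,-22] → .
    (2,4)@(5, 9): e=[0,90,-10] → .  [on edge]
    (1,5)@(3, 11): e=[0,110,-30] → .  [on edge]
    (0,6)@(1, 13): e=[0,130,-50] → .  [on edge]
  covered (12 px):
    . . . . . . X X . . . .
    . . . . . X X X X . . .
    . . . . X X X X . . . .
    . . . X X . . . . . . .
    . . . . . . . . . . . .
    . . . . . . . . . . . .
    . . . . . . . . . . . .
T4:
  2·area = 64
  edge (16, 10)→(4, 14): d=(-12,4) right/bottom  bias=-1
  edge (4, 14)→(12, 6): d=(8,-8) top-left  bias=+0
  edge (12, 6)→(16, 10): d=(4,4) right/bottom  bias=-1
    (3,0)@(7, 1): e=[144,-80,0] → .  [on edge]
    (8,0)@(17, 1): e=[104,0,-40] → .  [on edge]
    (4,1)@(9, 3): e=[112,-48,0] → .  [on edge]
    (7,1)@(15, 3): e=[88,0,-24] → .  [on edge]
    (5,2)@(11, 5): e=[80,-16,0] → .  [on edge]
    (6,2)@(13, 5): e=[72,0,-8] → .  [on edge]
    (5,3)@(11, 7): e=[56,0,8] → X  [on edge]
    (6,3)@(13, 7): e=[48,16,0] → .  [on edge]
    (4,4)@(9, 9): e=[40,0,24] → X  [on edge]
    (6,4)@(13, 9): e=[24,32,8] → X
    (7,4)@(15, 9): e=[16,48,0] → .  [on edge]
    (9,4)@(19, 9): e=[0,80,-16] → .  [on edge]
    (3,5)@(7, 11): e=[24,0,40] → X  [on edge]
    (6,5)@(13, 11): e=[0,48,16] → .  [on edge]
    (8,5)@(17, 11): e=[-16,80,0] → .  [on edge]
    (2,6)@(5, 13): e=[8,0,56] → X  [on edge]
    (3,6)@(7, 13): e=[0,16,48] → .  [on edge]
    (9,6)@(19, 13): e=[-48,112,0] → .  [on edge]
  covered (8 px):
    . . . . . . . . . . . .
    . . . . . . . . . . . .
    . . . . . . . . . . . .
    . . . . . X . . . . . .
    . . . . X X X . . . . .
    . . . X X X . . . . . .
    . . X . . . . . . . . .

Result: 54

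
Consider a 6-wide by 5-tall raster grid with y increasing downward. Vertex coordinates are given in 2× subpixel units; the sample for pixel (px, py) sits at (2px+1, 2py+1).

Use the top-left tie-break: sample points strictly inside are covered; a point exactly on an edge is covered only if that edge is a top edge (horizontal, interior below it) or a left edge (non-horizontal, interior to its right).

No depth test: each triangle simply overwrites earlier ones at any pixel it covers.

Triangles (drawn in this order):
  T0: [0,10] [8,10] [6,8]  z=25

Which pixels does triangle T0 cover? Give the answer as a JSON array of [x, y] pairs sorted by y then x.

T0:
  2·area = 16  (B↔C swapped to make it positive)
  edge (0, 10)→(6, 8): d=(6,-2) top-left  bias=+0
  edge (6, 8)→(8, 10): d=(2,2) right/bottom  bias=-1
  edge (8, 10)→(0, 10): d=(-8,0) right/bottom  bias=-1
    (0,1)@(1, 3): e=[-40,0,56] → .  [on edge]
    (1,2)@(3, 5): e=[-24,0,40] → .  [on edge]
    (2,3)@(5, 7): e=[-8,0,24] → .  [on edge]
    (4,3)@(9, 7): e=[0,-8,24] → .  [on edge]
    (1,4)@(3, 9): e=[0,8,8] → X  [on edge]
    (2,4)@(5, 9): e=[4,4,8] → X
    (3,4)@(7, 9): e=[8,0,8] → .  [on edge]
  covered (2 px):
    . . . . . .
    . . . . . .
    . . . . . .
    . . . . . .
    . X X . . .

Result: [[1,4],[2,4]]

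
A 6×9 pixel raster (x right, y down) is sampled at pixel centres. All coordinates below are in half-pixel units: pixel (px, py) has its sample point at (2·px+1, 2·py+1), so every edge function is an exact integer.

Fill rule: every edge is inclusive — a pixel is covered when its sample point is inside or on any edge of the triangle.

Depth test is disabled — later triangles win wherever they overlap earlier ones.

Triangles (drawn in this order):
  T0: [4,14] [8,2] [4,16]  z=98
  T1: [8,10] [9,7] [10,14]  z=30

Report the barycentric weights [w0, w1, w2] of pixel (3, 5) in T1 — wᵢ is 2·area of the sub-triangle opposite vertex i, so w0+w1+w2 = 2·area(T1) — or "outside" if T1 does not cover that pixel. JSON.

T0:
  2·area = 8
  edge (4, 14)→(8, 2): d=(4,-12) inclusive
  edge (8, 2)→(4, 16): d=(-4,14) inclusive
  edge (4, 16)→(4, 14): d=(0,-2) inclusive
    (3,2)@(7, 5): e=[0,2,6] → #  [on edge]
    (4,2)@(9, 5): e=[24,-26,10] → ·
    (3,3)@(7, 7): e=[8,-6,6] → ·
    (2,5)@(5, 11): e=[0,6,2] → #  [on edge]
    (3,5)@(7, 11): e=[24,-22,6] → ·
    (2,6)@(5, 13): e=[8,-2,2] → ·
    (1,8)@(3, 17): e=[0,10,-2] → ·  [on edge]
  covered (2 px):
    · · · · · ·
    · · · · · ·
    · · · # · ·
    · · · · · ·
    · · · · · ·
    · · # · · ·
    · · · · · ·
    · · · · · ·
    · · · · · ·
T1:
  2·area = 10
  edge (8, 10)→(9, 7): d=(1,-3) inclusive
  edge (9, 7)→(10, 14): d=(1,7) inclusive
  edge (10, 14)→(8, 10): d=(-2,-4) inclusive
    (5,0)@(11, 1): e=[0,-20,30] → ·  [on edge]
    (4,3)@(9, 7): e=[0,0,10] → #  [on edge]
    (5,3)@(11, 7): e=[6,-14,18] → ·
    (4,4)@(9, 9): e=[2,2,6] → #
    (5,4)@(11, 9): e=[8,-12,14] → ·
    (4,5)@(9, 11): e=[4,4,2] → #
    (5,5)@(11, 11): e=[10,-10,10] → ·
    (3,6)@(7, 13): e=[0,20,-10] → ·  [on edge]
    (4,6)@(9, 13): e=[6,6,-2] → ·
  covered (3 px):
    · · · · · ·
    · · · · · ·
    · · · · · ·
    · · · · # ·
    · · · · # ·
    · · · · # ·
    · · · · · ·
    · · · · · ·
    · · · · · ·

Answer: "outside"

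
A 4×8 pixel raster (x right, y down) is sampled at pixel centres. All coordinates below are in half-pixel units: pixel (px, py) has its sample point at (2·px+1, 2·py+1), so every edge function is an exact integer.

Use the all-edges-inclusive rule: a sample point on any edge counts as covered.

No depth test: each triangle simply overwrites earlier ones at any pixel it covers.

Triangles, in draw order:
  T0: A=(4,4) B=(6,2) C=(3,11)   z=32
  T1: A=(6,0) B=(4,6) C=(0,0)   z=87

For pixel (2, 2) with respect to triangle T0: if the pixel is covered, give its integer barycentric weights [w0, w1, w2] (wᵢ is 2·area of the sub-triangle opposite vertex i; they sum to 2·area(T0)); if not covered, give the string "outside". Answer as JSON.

T0:
  2·area = 12
  edge (4, 4)→(6, 2): d=(2,-2) inclusive
  edge (6, 2)→(3, 11): d=(-3,9) inclusive
  edge (3, 11)→(4, 4): d=(1,-7) inclusive
    (3,0)@(7, 1): e=[0,-6,18] → ·  [on edge]
    (2,1)@(5, 3): e=[0,6,6] → #  [on edge]
    (3,1)@(7, 3): e=[4,-12,20] → ·
    (1,2)@(3, 5): e=[0,18,-6] → ·  [on edge]
    (2,2)@(5, 5): e=[4,0,8] → #  [on edge]
    (3,2)@(7, 5): e=[8,-18,22] → ·
    (0,3)@(1, 7): e=[0,30,-18] → ·  [on edge]
    (2,3)@(5, 7): e=[8,-6,10] → ·
    (1,5)@(3, 11): e=[12,0,0] → #  [on edge]
    (2,5)@(5, 11): e=[16,-18,14] → ·
    (1,6)@(3, 13): e=[16,-6,2] → ·
  covered (3 px):
    · · · ·
    · · # ·
    · · # ·
    · · · ·
    · · · ·
    · # · ·
    · · · ·
    · · · ·
T1:
  2·area = 36
  edge (6, 0)→(4, 6): d=(-2,6) inclusive
  edge (4, 6)→(0, 0): d=(-4,-6) inclusive
  edge (0, 0)→(6, 0): d=(6,0) inclusive
    (0,0)@(1, 1): e=[28,2,6] → #
    (1,0)@(3, 1): e=[16,14,6] → #
    (2,0)@(5, 1): e=[4,26,6] → #
    (3,0)@(7, 1): e=[-8,38,6] → ·
    (0,1)@(1, 3): e=[24,-6,18] → ·
    (1,1)@(3, 3): e=[12,6,18] → #
    (2,1)@(5, 3): e=[0,18,18] → #  [on edge]
    (3,1)@(7, 3): e=[-12,30,18] → ·
    (1,2)@(3, 5): e=[8,-2,30] → ·
    (2,2)@(5, 5): e=[-4,10,30] → ·
    (1,4)@(3, 9): e=[0,-18,54] → ·  [on edge]
    (0,7)@(1, 15): e=[0,-54,90] → ·  [on edge]
  covered (5 px):
    # # # ·
    · # # ·
    · · · ·
    · · · ·
    · · · ·
    · · · ·
    · · · ·
    · · · ·

Result: [0,8,4]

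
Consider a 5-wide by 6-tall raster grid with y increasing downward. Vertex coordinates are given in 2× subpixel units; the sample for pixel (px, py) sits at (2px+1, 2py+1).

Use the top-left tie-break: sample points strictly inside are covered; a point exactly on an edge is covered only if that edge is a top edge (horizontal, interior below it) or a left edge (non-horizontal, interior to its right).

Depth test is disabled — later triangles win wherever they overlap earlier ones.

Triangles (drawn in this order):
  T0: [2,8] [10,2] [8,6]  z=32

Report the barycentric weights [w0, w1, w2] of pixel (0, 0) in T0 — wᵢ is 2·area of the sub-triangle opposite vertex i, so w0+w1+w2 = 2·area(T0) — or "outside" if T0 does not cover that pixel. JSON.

T0:
  2·area = 20
  edge (2, 8)→(10, 2): d=(8,-6) top-left  bias=+0
  edge (10, 2)→(8, 6): d=(-2,4) right/bottom  bias=-1
  edge (8, 6)→(2, 8): d=(-6,2) right/bottom  bias=-1
    (4,1)@(9, 3): e=[2,2,16] → X
    (3,2)@(7, 5): e=[6,6,8] → X
    (4,2)@(9, 5): e=[18,-2,4] → .
    (2,3)@(5, 7): e=[10,10,0] → .  [on edge]
    (3,3)@(7, 7): e=[22,2,-4] → .
  covered (2 px):
    . . . . .
    . . . . X
    . . . X .
    . . . . .
    . . . . .
    . . . . .

Result: "outside"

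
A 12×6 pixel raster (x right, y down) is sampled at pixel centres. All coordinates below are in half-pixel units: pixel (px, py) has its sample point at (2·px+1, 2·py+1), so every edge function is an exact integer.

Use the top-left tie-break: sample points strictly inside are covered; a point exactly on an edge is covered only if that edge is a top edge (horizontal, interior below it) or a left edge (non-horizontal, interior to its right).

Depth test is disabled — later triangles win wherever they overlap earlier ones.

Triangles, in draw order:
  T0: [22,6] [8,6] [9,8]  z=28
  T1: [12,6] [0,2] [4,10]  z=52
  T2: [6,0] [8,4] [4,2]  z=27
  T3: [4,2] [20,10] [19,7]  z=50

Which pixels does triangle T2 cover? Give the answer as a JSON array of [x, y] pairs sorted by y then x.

T0:
  2·area = 28  (B↔C swapped to make it positive)
  edge (22, 6)→(9, 8): d=(-13,2) right/bottom  bias=-1
  edge (9, 8)→(8, 6): d=(-1,-2) top-left  bias=+0
  edge (8, 6)→(22, 6): d=(14,0) top-left  bias=+0
    (4,3)@(9, 7): e=[13,1,14] → █
    (5,3)@(11, 7): e=[9,5,14] → █
    (6,3)@(13, 7): e=[5,9,14] → █
    (7,3)@(15, 7): e=[1,13,14] → █
    (8,3)@(17, 7): e=[-3,17,14] → ·
    (4,4)@(9, 9): e=[-13,-1,42] → ·
    (5,4)@(11, 9): e=[-17,3,42] → ·
    (6,4)@(13, 9): e=[-21,7,42] → ·
    (7,4)@(15, 9): e=[-25,11,42] → ·
  covered (4 px):
    · · · · · · · · · · · ·
    · · · · · · · · · · · ·
    · · · · · · · · · · · ·
    · · · · █ █ █ █ · · · ·
    · · · · · · · · · · · ·
    · · · · · · · · · · · ·
T1:
  2·area = 80  (B↔C swapped to make it positive)
  edge (12, 6)→(4, 10): d=(-8,4) right/bottom  bias=-1
  edge (4, 10)→(0, 2): d=(-4,-8) top-left  bias=+0
  edge (0, 2)→(12, 6): d=(12,4) right/bottom  bias=-1
    (0,1)@(1, 3): e=[68,4,8] → █
    (1,1)@(3, 3): e=[60,20,0] → ·  [on edge]
    (0,2)@(1, 5): e=[52,-4,32] → ·
    (1,2)@(3, 5): e=[44,12,24] → █
    (2,2)@(5, 5): e=[36,28,16] → █
    (3,2)@(7, 5): e=[28,44,8] → █
    (4,2)@(9, 5): e=[20,60,0] → ·  [on edge]
    (1,3)@(3, 7): e=[28,4,48] → █
    (4,3)@(9, 7): e=[4,52,24] → █
    (5,3)@(11, 7): e=[-4,68,16] → ·
    (7,3)@(15, 7): e=[-20,100,0] → ·  [on edge]
    (1,4)@(3, 9): e=[12,-4,72] → ·
    (10,4)@(21, 9): e=[-60,140,0] → ·  [on edge]
  covered (9 px):
    · · · · · · · · · · · ·
    █ · · · · · · · · · · ·
    · █ █ █ · · · · · · · ·
    · █ █ █ █ · · · · · · ·
    · · █ · · · · · · · · ·
    · · · · · · · · · · · ·
T2:
  2·area = 12
  edge (6, 0)→(8, 4): d=(2,4) right/bottom  bias=-1
  edge (8, 4)→(4, 2): d=(-4,-2) top-left  bias=+0
  edge (4, 2)→(6, 0): d=(2,-2) top-left  bias=+0
    (2,0)@(5, 1): e=[6,6,0] → █  [on edge]
    (3,0)@(7, 1): e=[-2,10,4] → ·
    (1,1)@(3, 3): e=[18,-6,0] → ·  [on edge]
    (2,1)@(5, 3): e=[10,-2,4] → ·
    (3,1)@(7, 3): e=[2,2,8] → █
    (4,1)@(9, 3): e=[-6,6,12] → ·
    (0,2)@(1, 5): e=[30,-18,0] → ·  [on edge]
    (3,2)@(7, 5): e=[6,-6,12] → ·
  covered (2 px):
    · · █ · · · · · · · · ·
    · · · █ · · · · · · · ·
    · · · · · · · · · · · ·
    · · · · · · · · · · · ·
    · · · · · · · · · · · ·
    · · · · · · · · · · · ·
T3:
  2·area = 40  (B↔C swapped to make it positive)
  edge (4, 2)→(19, 7): d=(15,5) right/bottom  bias=-1
  edge (19, 7)→(20, 10): d=(1,3) right/bottom  bias=-1
  edge (20, 10)→(4, 2): d=(-16,-8) top-left  bias=+0
    (0,0)@(1, 1): e=[0,48,-8] → ·  [on edge]
    (8,0)@(17, 1): e=[-80,0,120] → ·  [on edge]
    (3,1)@(7, 3): e=[0,32,8] → ·  [on edge]
    (5,2)@(11, 5): e=[10,22,8] → █
    (6,2)@(13, 5): e=[0,16,24] → ·  [on edge]
    (5,3)@(11, 7): e=[40,24,-24] → ·
    (7,3)@(15, 7): e=[20,12,8] → █
    (8,3)@(17, 7): e=[10,6,24] → █
    (9,3)@(19, 7): e=[0,0,40] → ·  [on edge]
    (7,4)@(15, 9): e=[50,14,-24] → ·
    (8,4)@(17, 9): e=[40,8,-8] → ·
    (9,4)@(19, 9): e=[30,2,8] → █
  covered (4 px):
    · · · · · · · · · · · ·
    · · · · · · · · · · · ·
    · · · · · █ · · · · · ·
    · · · · · · · █ █ · · ·
    · · · · · · · · · █ · ·
    · · · · · · · · · · · ·

Answer: [[2,0],[3,1]]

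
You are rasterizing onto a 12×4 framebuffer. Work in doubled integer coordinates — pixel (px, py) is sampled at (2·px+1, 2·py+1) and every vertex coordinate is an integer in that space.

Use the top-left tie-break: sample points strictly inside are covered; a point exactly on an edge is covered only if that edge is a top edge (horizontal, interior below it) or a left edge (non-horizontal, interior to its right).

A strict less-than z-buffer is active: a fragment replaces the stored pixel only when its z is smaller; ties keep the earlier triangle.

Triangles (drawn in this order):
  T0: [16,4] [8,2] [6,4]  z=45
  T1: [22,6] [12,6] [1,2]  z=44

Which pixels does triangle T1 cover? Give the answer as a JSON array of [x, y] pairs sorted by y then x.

T0:
  2·area = 20  (B↔C swapped to make it positive)
  edge (16, 4)→(6, 4): d=(-10,0) right/bottom  bias=-1
  edge (6, 4)→(8, 2): d=(2,-2) top-left  bias=+0
  edge (8, 2)→(16, 4): d=(8,2) right/bottom  bias=-1
    (4,0)@(9, 1): e=[30,0,-10] → ·  [on edge]
    (3,1)@(7, 3): e=[10,0,10] → #  [on edge]
    (4,1)@(9, 3): e=[10,4,6] → #
    (5,1)@(11, 3): e=[10,8,2] → #
    (6,1)@(13, 3): e=[10,12,-2] → ·
    (2,2)@(5, 5): e=[-10,0,30] → ·  [on edge]
    (3,2)@(7, 5): e=[-10,4,26] → ·
    (4,2)@(9, 5): e=[-10,8,22] → ·
    (5,2)@(11, 5): e=[-10,12,18] → ·
    (1,3)@(3, 7): e=[-30,0,50] → ·  [on edge]
  covered (3 px):
    · · · · · · · · · · · ·
    · · · # # # · · · · · ·
    · · · · · · · · · · · ·
    · · · · · · · · · · · ·
T1:
  2·area = 40
  edge (22, 6)→(12, 6): d=(-10,0) right/bottom  bias=-1
  edge (12, 6)→(1, 2): d=(-11,-4) top-left  bias=+0
  edge (1, 2)→(22, 6): d=(21,4) right/bottom  bias=-1
    (2,1)@(5, 3): e=[30,5,5] → #
    (3,1)@(7, 3): e=[30,13,-3] → ·
    (2,2)@(5, 5): e=[10,-17,47] → ·
    (5,2)@(11, 5): e=[10,7,23] → #
    (6,2)@(13, 5): e=[10,15,15] → #
    (7,2)@(15, 5): e=[10,23,7] → #
    (8,2)@(17, 5): e=[10,31,-1] → ·
    (5,3)@(11, 7): e=[-10,-15,65] → ·
    (6,3)@(13, 7): e=[-10,-7,57] → ·
    (7,3)@(15, 7): e=[-10,1,49] → ·
  covered (4 px):
    · · · · · · · · · · · ·
    · · # · · · · · · · · ·
    · · · · · # # # · · · ·
    · · · · · · · · · · · ·

Final: [[2,1],[5,2],[6,2],[7,2]]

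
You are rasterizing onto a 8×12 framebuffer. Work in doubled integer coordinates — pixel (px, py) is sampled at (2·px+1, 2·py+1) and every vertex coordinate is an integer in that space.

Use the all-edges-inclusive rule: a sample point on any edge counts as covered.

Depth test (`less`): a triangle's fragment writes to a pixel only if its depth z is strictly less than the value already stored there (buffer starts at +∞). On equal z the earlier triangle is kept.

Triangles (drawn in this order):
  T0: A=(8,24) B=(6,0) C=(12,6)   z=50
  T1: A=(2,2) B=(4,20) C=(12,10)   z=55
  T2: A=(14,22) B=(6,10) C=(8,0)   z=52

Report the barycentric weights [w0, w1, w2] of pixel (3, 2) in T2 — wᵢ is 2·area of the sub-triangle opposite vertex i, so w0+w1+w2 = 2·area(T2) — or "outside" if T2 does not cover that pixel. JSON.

T0:
  2·area = 132
  edge (8, 24)→(6, 0): d=(-2,-24) inclusive
  edge (6, 0)→(12, 6): d=(6,6) inclusive
  edge (12, 6)→(8, 24): d=(-4,18) inclusive
    (3,0)@(7, 1): e=[22,0,110] → █  [on edge]
    (4,0)@(9, 1): e=[70,-12,74] → ·
    (3,1)@(7, 3): e=[18,12,102] → █
    (4,1)@(9, 3): e=[66,0,66] → █  [on edge]
    (5,1)@(11, 3): e=[114,-12,30] → ·
    (3,2)@(7, 5): e=[14,24,94] → █
    (5,2)@(11, 5): e=[110,0,22] → █  [on edge]
    (6,2)@(13, 5): e=[158,-12,-14] → ·
    (3,3)@(7, 7): e=[10,36,86] → █
    (6,3)@(13, 7): e=[154,0,-22] → ·  [on edge]
    (3,4)@(7, 9): e=[6,48,78] → █
    (6,4)@(13, 9): e=[150,12,-30] → ·
    (7,4)@(15, 9): e=[198,0,-66] → ·  [on edge]
  covered (18 px):
    · · · █ · · · ·
    · · · █ █ · · ·
    · · · █ █ █ · ·
    · · · █ █ █ · ·
    · · · █ █ █ · ·
    · · · █ █ · · ·
    · · · · █ · · ·
    · · · · █ · · ·
    · · · · █ · · ·
    · · · · █ · · ·
    · · · · · · · ·
    · · · · · · · ·
T1:
  2·area = 164  (B↔C swapped to make it positive)
  edge (2, 2)→(12, 10): d=(10,8) inclusive
  edge (12, 10)→(4, 20): d=(-8,10) inclusive
  edge (4, 20)→(2, 2): d=(-2,-18) inclusive
    (1,1)@(3, 3): e=[2,146,16] → █
    (2,1)@(5, 3): e=[-14,126,52] → ·
    (1,2)@(3, 5): e=[22,130,12] → █
    (2,2)@(5, 5): e=[6,110,48] → █
    (3,2)@(7, 5): e=[-10,90,84] → ·
    (1,3)@(3, 7): e=[42,114,8] → █
    (3,3)@(7, 7): e=[10,74,80] → █
    (4,3)@(9, 7): e=[-6,54,116] → ·
    (1,4)@(3, 9): e=[62,98,4] → █
    (4,4)@(9, 9): e=[14,38,112] → █
    (5,4)@(11, 9): e=[-2,18,148] → ·
    (1,5)@(3, 11): e=[82,82,0] → █  [on edge]
  covered (21 px):
    · · · · · · · ·
    · █ · · · · · ·
    · █ █ · · · · ·
    · █ █ █ · · · ·
    · █ █ █ █ · · ·
    · █ █ █ █ █ · ·
    · · █ █ █ · · ·
    · · █ █ · · · ·
    · · █ · · · · ·
    · · · · · · · ·
    · · · · · · · ·
    · · · · · · · ·
T2:
  2·area = 104
  edge (14, 22)→(6, 10): d=(-8,-12) inclusive
  edge (6, 10)→(8, 0): d=(2,-10) inclusive
  edge (8, 0)→(14, 22): d=(6,22) inclusive
    (3,2)@(7, 5): e=[52,0,52] → █  [on edge]
    (4,2)@(9, 5): e=[76,20,8] → █
    (5,2)@(11, 5): e=[100,40,-36] → ·
    (3,3)@(7, 7): e=[36,4,64] → █
    (5,3)@(11, 7): e=[84,44,-24] → ·
    (3,4)@(7, 9): e=[20,8,76] → █
    (5,4)@(11, 9): e=[68,48,-12] → ·
    (3,5)@(7, 11): e=[4,12,88] → █
    (5,5)@(11, 11): e=[52,52,0] → █  [on edge]
    (6,5)@(13, 11): e=[76,72,-44] → ·
    (3,6)@(7, 13): e=[-12,16,100] → ·
    (4,6)@(9, 13): e=[12,36,56] → █
    (2,7)@(5, 15): e=[-52,0,156] → ·  [on edge]
  covered (14 px):
    · · · · · · · ·
    · · · · · · · ·
    · · · █ █ · · ·
    · · · █ █ · · ·
    · · · █ █ · · ·
    · · · █ █ █ · ·
    · · · · █ █ · ·
    · · · · · █ · ·
    · · · · · █ · ·
    · · · · · · █ ·
    · · · · · · · ·
    · · · · · · · ·

Answer: [0,52,52]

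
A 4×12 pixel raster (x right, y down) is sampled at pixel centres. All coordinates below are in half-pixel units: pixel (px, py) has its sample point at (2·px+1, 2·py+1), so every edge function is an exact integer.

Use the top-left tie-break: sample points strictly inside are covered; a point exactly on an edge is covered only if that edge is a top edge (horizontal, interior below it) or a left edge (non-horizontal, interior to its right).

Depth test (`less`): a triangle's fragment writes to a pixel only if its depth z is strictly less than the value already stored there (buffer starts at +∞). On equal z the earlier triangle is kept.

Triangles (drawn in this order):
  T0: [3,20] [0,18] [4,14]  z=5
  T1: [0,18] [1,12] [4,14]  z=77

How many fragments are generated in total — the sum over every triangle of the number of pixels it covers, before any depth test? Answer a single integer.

T0:
  2·area = 20
  edge (3, 20)→(0, 18): d=(-3,-2) top-left  bias=+0
  edge (0, 18)→(4, 14): d=(4,-4) top-left  bias=+0
  edge (4, 14)→(3, 20): d=(-1,6) right/bottom  bias=-1
    (3,5)@(7, 11): e=[35,0,-15] → ·  [on edge]
    (2,6)@(5, 13): e=[25,0,-5] → ·  [on edge]
    (1,7)@(3, 15): e=[15,0,5] → #  [on edge]
    (2,7)@(5, 15): e=[19,8,-7] → ·
    (0,8)@(1, 17): e=[5,0,15] → #  [on edge]
    (2,8)@(5, 17): e=[13,16,-9] → ·
    (0,9)@(1, 19): e=[-1,8,13] → ·
    (1,9)@(3, 19): e=[3,16,1] → #
    (2,9)@(5, 19): e=[7,24,-11] → ·
    (1,10)@(3, 21): e=[-3,24,-1] → ·
  covered (4 px):
    · · · ·
    · · · ·
    · · · ·
    · · · ·
    · · · ·
    · · · ·
    · · · ·
    · # · ·
    # # · ·
    · # · ·
    · · · ·
    · · · ·
T1:
  2·area = 20
  edge (0, 18)→(1, 12): d=(1,-6) top-left  bias=+0
  edge (1, 12)→(4, 14): d=(3,2) right/bottom  bias=-1
  edge (4, 14)→(0, 18): d=(-4,4) right/bottom  bias=-1
    (3,5)@(7, 11): e=[35,-15,0] → ·  [on edge]
    (0,6)@(1, 13): e=[1,3,16] → #
    (1,6)@(3, 13): e=[13,-1,8] → ·
    (2,6)@(5, 13): e=[25,-5,0] → ·  [on edge]
    (0,7)@(1, 15): e=[3,9,8] → #
    (1,7)@(3, 15): e=[15,5,0] → ·  [on edge]
    (0,8)@(1, 17): e=[5,15,0] → ·  [on edge]
  covered (2 px):
    · · · ·
    · · · ·
    · · · ·
    · · · ·
    · · · ·
    · · · ·
    # · · ·
    # · · ·
    · · · ·
    · · · ·
    · · · ·
    · · · ·

Final: 6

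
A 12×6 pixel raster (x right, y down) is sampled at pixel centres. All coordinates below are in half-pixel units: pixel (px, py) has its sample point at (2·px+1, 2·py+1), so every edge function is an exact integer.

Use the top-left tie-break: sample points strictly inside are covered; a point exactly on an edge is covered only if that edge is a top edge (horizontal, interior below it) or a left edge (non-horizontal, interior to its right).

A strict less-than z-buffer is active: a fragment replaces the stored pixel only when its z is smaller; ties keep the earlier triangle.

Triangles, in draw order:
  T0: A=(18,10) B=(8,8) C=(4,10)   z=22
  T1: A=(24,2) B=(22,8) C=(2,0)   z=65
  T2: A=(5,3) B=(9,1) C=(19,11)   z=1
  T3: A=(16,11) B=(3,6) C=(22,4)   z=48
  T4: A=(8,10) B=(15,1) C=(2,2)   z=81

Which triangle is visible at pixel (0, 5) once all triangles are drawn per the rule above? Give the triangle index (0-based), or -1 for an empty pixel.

T0:
  2·area = 28  (B↔C swapped to make it positive)
  edge (18, 10)→(4, 10): d=(-14,0) right/bottom  bias=-1
  edge (4, 10)→(8, 8): d=(4,-2) top-left  bias=+0
  edge (8, 8)→(18, 10): d=(10,2) right/bottom  bias=-1
    (1,3)@(3, 7): e=[42,-14,0] → .  [on edge]
    (3,4)@(7, 9): e=[14,2,12] → X
    (4,4)@(9, 9): e=[14,6,8] → X
    (5,4)@(11, 9): e=[14,10,4] → X
    (6,4)@(13, 9): e=[14,14,0] → .  [on edge]
    (3,5)@(7, 11): e=[-14,10,32] → .
    (4,5)@(9, 11): e=[-14,14,28] → .
    (5,5)@(11, 11): e=[-14,18,24] → .
    (11,5)@(23, 11): e=[-14,42,0] → .  [on edge]
  covered (3 px):
    . . . . . . . . . . . .
    . . . . . . . . . . . .
    . . . . . . . . . . . .
    . . . . . . . . . . . .
    . . . X X X . . . . . .
    . . . . . . . . . . . .
T1:
  2·area = 136
  edge (24, 2)→(22, 8): d=(-2,6) right/bottom  bias=-1
  edge (22, 8)→(2, 0): d=(-20,-8) top-left  bias=+0
  edge (2, 0)→(24, 2): d=(22,2) right/bottom  bias=-1
    (2,0)@(5, 1): e=[116,4,16] → X
    (3,0)@(7, 1): e=[104,20,12] → X
    (4,0)@(9, 1): e=[92,36,8] → X
    (5,0)@(11, 1): e=[80,52,4] → X
    (6,0)@(13, 1): e=[68,68,0] → .  [on edge]
    (2,1)@(5, 3): e=[112,-36,60] → .
    (3,1)@(7, 3): e=[100,-20,56] → .
    (4,1)@(9, 3): e=[88,-4,52] → .
    (5,1)@(11, 3): e=[76,12,48] → X
    (6,1)@(13, 3): e=[64,28,44] → X
    (7,1)@(15, 3): e=[52,44,40] → X
    (8,1)@(17, 3): e=[40,60,36] → X
    (11,2)@(23, 5): e=[0,68,68] → .  [on edge]
    (10,5)@(21, 11): e=[0,-68,204] → .  [on edge]
  covered (16 px):
    . . X X X X . . . . . .
    . . . . . X X X X X X X
    . . . . . . . X X X X .
    . . . . . . . . . . X .
    . . . . . . . . . . . .
    . . . . . . . . . . . .
T2:
  2·area = 60
  edge (5, 3)→(9, 1): d=(4,-2) top-left  bias=+0
  edge (9, 1)→(19, 11): d=(10,10) right/bottom  bias=-1
  edge (19, 11)→(5, 3): d=(-14,-8) top-left  bias=+0
    (4,0)@(9, 1): e=[0,0,60] → .  [on edge]
    (2,1)@(5, 3): e=[0,60,0] → X  [on edge]
    (3,1)@(7, 3): e=[4,40,16] → X
    (4,1)@(9, 3): e=[8,20,32] → X
    (5,1)@(11, 3): e=[12,0,48] → .  [on edge]
    (0,2)@(1, 5): e=[0,120,-60] → .  [on edge]
    (2,2)@(5, 5): e=[8,80,-28] → .
    (3,2)@(7, 5): e=[12,60,-12] → .
    (4,2)@(9, 5): e=[16,40,4] → X
    (5,2)@(11, 5): e=[20,20,20] → X
    (6,2)@(13, 5): e=[24,0,36] → .  [on edge]
    (4,3)@(9, 7): e=[24,60,-24] → .
    (7,3)@(15, 7): e=[36,0,24] → .  [on edge]
    (8,4)@(17, 9): e=[48,0,12] → .  [on edge]
    (9,5)@(19, 11): e=[60,0,0] → .  [on edge]
  covered (6 px):
    . . . . . . . . . . . .
    . . X X X . . . . . . .
    . . . . X X . . . . . .
    . . . . . . X . . . . .
    . . . . . . . . . . . .
    . . . . . . . . . . . .
T3:
  2·area = 121
  edge (16, 11)→(3, 6): d=(-13,-5) top-left  bias=+0
  edge (3, 6)→(22, 4): d=(19,-2) top-left  bias=+0
  edge (22, 4)→(16, 11): d=(-6,7) right/bottom  bias=-1
    (6,2)@(13, 5): e=[63,1,57] → X
    (7,2)@(15, 5): e=[73,5,43] → X
    (8,2)@(17, 5): e=[83,9,29] → X
    (9,2)@(19, 5): e=[93,13,15] → X
    (10,2)@(21, 5): e=[103,17,1] → X
    (11,2)@(23, 5): e=[113,21,-13] → .
    (3,3)@(7, 7): e=[7,27,87] → X
    (4,3)@(9, 7): e=[17,31,73] → X
    (5,3)@(11, 7): e=[27,35,59] → X
    (10,3)@(21, 7): e=[77,55,-11] → .
    (3,4)@(7, 9): e=[-19,65,75] → .
    (4,4)@(9, 9): e=[-9,69,61] → .
  covered (16 px):
    . . . . . . . . . . . .
    . . . . . . . . . . . .
    . . . . . . X X X X X .
    . . . X X X X X X X . .
    . . . . . X X X X . . .
    . . . . . . . . . . . .
T4:
  2·area = 110  (B↔C swapped to make it positive)
  edge (8, 10)→(2, 2): d=(-6,-8) top-left  bias=+0
  edge (2, 2)→(15, 1): d=(13,-1) top-left  bias=+0
  edge (15, 1)→(8, 10): d=(-7,9) right/bottom  bias=-1
    (7,0)@(15, 1): e=[110,0,0] → .  [on edge]
    (1,1)@(3, 3): e=[2,14,94] → X
    (2,1)@(5, 3): e=[18,16,76] → X
    (3,1)@(7, 3): e=[34,18,58] → X
    (4,1)@(9, 3): e=[50,20,40] → X
    (5,1)@(11, 3): e=[66,22,22] → X
    (6,1)@(13, 3): e=[82,24,4] → X
    (7,1)@(15, 3): e=[98,26,-14] → .
    (1,2)@(3, 5): e=[-10,40,80] → .
    (2,2)@(5, 5): e=[6,42,62] → X
    (6,2)@(13, 5): e=[70,50,-10] → .
    (2,3)@(5, 7): e=[-6,68,48] → .
  covered (12 px):
    . . . . . . . . . . . .
    . X X X X X X . . . . .
    . . X X X X . . . . . .
    . . . X X . . . . . . .
    . . . . . . . . . . . .
    . . . . . . . . . . . .

Z-buffer (winner per pixel, '.' = empty):
  . . 1 1 1 1 . . . . . .
  . 4 2 2 2 1 1 1 1 1 1 1
  . . 4 4 2 2 3 3 3 3 3 .
  . . . 3 3 3 2 3 3 3 1 .
  . . . 0 0 0 3 3 3 . . .
  . . . . . . . . . . . .

Final: -1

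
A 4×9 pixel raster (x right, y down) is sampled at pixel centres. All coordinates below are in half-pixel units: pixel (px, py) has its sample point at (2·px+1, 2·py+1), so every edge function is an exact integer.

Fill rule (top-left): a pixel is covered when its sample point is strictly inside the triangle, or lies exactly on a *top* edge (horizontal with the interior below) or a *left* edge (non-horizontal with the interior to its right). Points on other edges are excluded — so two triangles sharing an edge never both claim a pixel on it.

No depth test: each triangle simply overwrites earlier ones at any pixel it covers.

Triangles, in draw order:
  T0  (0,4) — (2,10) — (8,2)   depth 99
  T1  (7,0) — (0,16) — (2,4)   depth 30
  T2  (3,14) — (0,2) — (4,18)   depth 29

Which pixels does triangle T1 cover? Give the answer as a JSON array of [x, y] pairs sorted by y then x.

T0:
  2·area = 52  (B↔C swapped to make it positive)
  edge (0, 4)→(8, 2): d=(8,-2) top-left  bias=+0
  edge (8, 2)→(2, 10): d=(-6,8) right/bottom  bias=-1
  edge (2, 10)→(0, 4): d=(-2,-6) top-left  bias=+0
    (2,1)@(5, 3): e=[2,18,32] → #
    (3,1)@(7, 3): e=[6,2,44] → #
    (0,2)@(1, 5): e=[10,38,4] → #
    (1,2)@(3, 5): e=[14,22,16] → #
    (3,2)@(7, 5): e=[22,-10,40] → ·
    (0,3)@(1, 7): e=[26,26,0] → #  [on edge]
    (2,3)@(5, 7): e=[34,-6,24] → ·
    (0,4)@(1, 9): e=[42,14,-4] → ·
    (1,4)@(3, 9): e=[46,-2,8] → ·
    (1,6)@(3, 13): e=[78,-26,0] → ·  [on edge]
  covered (7 px):
    · · · ·
    · · # #
    # # # ·
    # # · ·
    · · · ·
    · · · ·
    · · · ·
    · · · ·
    · · · ·
T1:
  2·area = 52
  edge (7, 0)→(0, 16): d=(-7,16) right/bottom  bias=-1
  edge (0, 16)→(2, 4): d=(2,-12) top-left  bias=+0
  edge (2, 4)→(7, 0): d=(5,-4) top-left  bias=+0
    (2,1)@(5, 3): e=[11,34,7] → #
    (3,1)@(7, 3): e=[-21,58,15] → ·
    (1,2)@(3, 5): e=[29,14,9] → #
    (2,2)@(5, 5): e=[-3,38,17] → ·
    (1,3)@(3, 7): e=[15,18,19] → #
    (2,3)@(5, 7): e=[-17,42,27] → ·
    (1,4)@(3, 9): e=[1,22,29] → #
    (2,4)@(5, 9): e=[-31,46,37] → ·
    (0,5)@(1, 11): e=[19,2,31] → #
    (1,5)@(3, 11): e=[-13,26,39] → ·
    (0,6)@(1, 13): e=[5,6,41] → #
    (1,6)@(3, 13): e=[-27,30,49] → ·
  covered (6 px):
    · · · ·
    · · # ·
    · # · ·
    · # · ·
    · # · ·
    # · · ·
    # · · ·
    · · · ·
    · · · ·
T2:
  degenerate (2·area = 0) — covers nothing

Final: [[2,1],[1,2],[1,3],[1,4],[0,5],[0,6]]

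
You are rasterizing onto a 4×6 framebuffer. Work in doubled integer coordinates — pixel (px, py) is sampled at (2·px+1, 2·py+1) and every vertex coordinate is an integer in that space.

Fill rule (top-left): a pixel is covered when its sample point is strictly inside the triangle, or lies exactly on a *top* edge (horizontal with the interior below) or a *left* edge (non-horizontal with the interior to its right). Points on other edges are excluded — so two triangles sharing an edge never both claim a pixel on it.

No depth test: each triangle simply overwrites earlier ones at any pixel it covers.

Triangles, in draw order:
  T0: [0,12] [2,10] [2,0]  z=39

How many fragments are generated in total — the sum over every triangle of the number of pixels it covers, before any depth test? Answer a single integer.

T0:
  2·area = 20  (B↔C swapped to make it positive)
  edge (0, 12)→(2, 0): d=(2,-12) top-left  bias=+0
  edge (2, 0)→(2, 10): d=(0,10) right/bottom  bias=-1
  edge (2, 10)→(0, 12): d=(-2,2) right/bottom  bias=-1
    (3,2)@(7, 5): e=[70,-50,0] → ·  [on edge]
    (0,3)@(1, 7): e=[2,10,8] → █
    (1,3)@(3, 7): e=[26,-10,4] → ·
    (2,3)@(5, 7): e=[50,-30,0] → ·  [on edge]
    (0,4)@(1, 9): e=[6,10,4] → █
    (1,4)@(3, 9): e=[30,-10,0] → ·  [on edge]
    (0,5)@(1, 11): e=[10,10,0] → ·  [on edge]
  covered (2 px):
    · · · ·
    · · · ·
    · · · ·
    █ · · ·
    █ · · ·
    · · · ·

Result: 2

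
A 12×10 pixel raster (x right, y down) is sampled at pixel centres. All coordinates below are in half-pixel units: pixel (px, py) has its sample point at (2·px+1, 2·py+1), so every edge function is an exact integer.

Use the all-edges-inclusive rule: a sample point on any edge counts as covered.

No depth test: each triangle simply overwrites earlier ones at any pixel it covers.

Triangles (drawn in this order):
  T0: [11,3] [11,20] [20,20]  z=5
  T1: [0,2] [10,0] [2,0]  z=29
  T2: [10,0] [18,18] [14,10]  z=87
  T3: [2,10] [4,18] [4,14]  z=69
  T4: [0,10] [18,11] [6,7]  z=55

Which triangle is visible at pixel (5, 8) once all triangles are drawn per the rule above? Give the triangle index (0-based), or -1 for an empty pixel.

T0:
  2·area = 153  (B↔C swapped to make it positive)
  edge (11, 3)→(20, 20): d=(9,17) inclusive
  edge (20, 20)→(11, 20): d=(-9,0) inclusive
  edge (11, 20)→(11, 3): d=(0,-17) inclusive
    (5,0)@(11, 1): e=[-18,171,0] → ·  [on edge]
    (5,1)@(11, 3): e=[0,153,0] → #  [on edge]
    (6,1)@(13, 3): e=[-34,153,34] → ·
    (5,2)@(11, 5): e=[18,135,0] → #  [on edge]
    (6,2)@(13, 5): e=[-16,135,34] → ·
    (5,3)@(11, 7): e=[36,117,0] → #  [on edge]
    (6,3)@(13, 7): e=[2,117,34] → #
    (7,3)@(15, 7): e=[-32,117,68] → ·
    (5,4)@(11, 9): e=[54,99,0] → #  [on edge]
    (7,4)@(15, 9): e=[-14,99,68] → ·
    (5,5)@(11, 11): e=[72,81,0] → #  [on edge]
    (7,5)@(15, 11): e=[4,81,68] → #
    (5,6)@(11, 13): e=[90,63,0] → #  [on edge]
    (5,7)@(11, 15): e=[108,45,0] → #  [on edge]
    (5,8)@(11, 17): e=[126,27,0] → #  [on edge]
    (5,9)@(11, 19): e=[144,9,0] → #  [on edge]
  covered (25 px):
    · · · · · · · · · · · ·
    · · · · · # · · · · · ·
    · · · · · # · · · · · ·
    · · · · · # # · · · · ·
    · · · · · # # · · · · ·
    · · · · · # # # · · · ·
    · · · · · # # # · · · ·
    · · · · · # # # # · · ·
    · · · · · # # # # · · ·
    · · · · · # # # # # · ·
T1:
  2·area = 16  (B↔C swapped to make it positive)
  edge (0, 2)→(2, 0): d=(2,-2) inclusive
  edge (2, 0)→(10, 0): d=(8,0) inclusive
  edge (10, 0)→(0, 2): d=(-10,2) inclusive
    (0,0)@(1, 1): e=[0,8,8] → #  [on edge]
    (1,0)@(3, 1): e=[4,8,4] → #
    (2,0)@(5, 1): e=[8,8,0] → #  [on edge]
    (3,0)@(7, 1): e=[12,8,-4] → ·
    (0,1)@(1, 3): e=[4,24,-12] → ·
    (1,1)@(3, 3): e=[8,24,-16] → ·
    (2,1)@(5, 3): e=[12,24,-20] → ·
  covered (3 px):
    # # # · · · · · · · · ·
    · · · · · · · · · · · ·
    · · · · · · · · · · · ·
    · · · · · · · · · · · ·
    · · · · · · · · · · · ·
    · · · · · · · · · · · ·
    · · · · · · · · · · · ·
    · · · · · · · · · · · ·
    · · · · · · · · · · · ·
    · · · · · · · · · · · ·
T2:
  2·area = 8
  edge (10, 0)→(18, 18): d=(8,18) inclusive
  edge (18, 18)→(14, 10): d=(-4,-8) inclusive
  edge (14, 10)→(10, 0): d=(-4,-10) inclusive
    (6,3)@(13, 7): e=[2,4,2] → #
    (7,3)@(15, 7): e=[-34,20,22] → ·
    (6,4)@(13, 9): e=[18,-4,-6] → ·
  covered (1 px):
    · · · · · · · · · · · ·
    · · · · · · · · · · · ·
    · · · · · · · · · · · ·
    · · · · · · # · · · · ·
    · · · · · · · · · · · ·
    · · · · · · · · · · · ·
    · · · · · · · · · · · ·
    · · · · · · · · · · · ·
    · · · · · · · · · · · ·
    · · · · · · · · · · · ·
T3:
  2·area = 8  (B↔C swapped to make it positive)
  edge (2, 10)→(4, 14): d=(2,4) inclusive
  edge (4, 14)→(4, 18): d=(0,4) inclusive
  edge (4, 18)→(2, 10): d=(-2,-8) inclusive
    (1,6)@(3, 13): e=[2,4,2] → #
    (2,6)@(5, 13): e=[-6,-4,18] → ·
    (1,7)@(3, 15): e=[6,4,-2] → ·
  covered (1 px):
    · · · · · · · · · · · ·
    · · · · · · · · · · · ·
    · · · · · · · · · · · ·
    · · · · · · · · · · · ·
    · · · · · · · · · · · ·
    · · · · · · · · · · · ·
    · # · · · · · · · · · ·
    · · · · · · · · · · · ·
    · · · · · · · · · · · ·
    · · · · · · · · · · · ·
T4:
  2·area = 60  (B↔C swapped to make it positive)
  edge (0, 10)→(6, 7): d=(6,-3) inclusive
  edge (6, 7)→(18, 11): d=(12,4) inclusive
  edge (18, 11)→(0, 10): d=(-18,-1) inclusive
    (1,4)@(3, 9): e=[3,36,21] → #
    (2,4)@(5, 9): e=[9,28,23] → #
    (3,4)@(7, 9): e=[15,20,25] → #
    (4,4)@(9, 9): e=[21,12,27] → #
    (5,4)@(11, 9): e=[27,4,29] → #
    (6,4)@(13, 9): e=[33,-4,31] → ·
    (1,5)@(3, 11): e=[15,60,-15] → ·
    (2,5)@(5, 11): e=[21,52,-13] → ·
    (3,5)@(7, 11): e=[27,44,-11] → ·
    (4,5)@(9, 11): e=[33,36,-9] → ·
    (5,5)@(11, 11): e=[39,28,-7] → ·
  covered (5 px):
    · · · · · · · · · · · ·
    · · · · · · · · · · · ·
    · · · · · · · · · · · ·
    · · · · · · · · · · · ·
    · # # # # # · · · · · ·
    · · · · · · · · · · · ·
    · · · · · · · · · · · ·
    · · · · · · · · · · · ·
    · · · · · · · · · · · ·
    · · · · · · · · · · · ·

Z-buffer (winner per pixel, '.' = empty):
  1 1 1 . . . . . . . . .
  . . . . . 0 . . . . . .
  . . . . . 0 . . . . . .
  . . . . . 0 2 . . . . .
  . 4 4 4 4 4 0 . . . . .
  . . . . . 0 0 0 . . . .
  . 3 . . . 0 0 0 . . . .
  . . . . . 0 0 0 0 . . .
  . . . . . 0 0 0 0 . . .
  . . . . . 0 0 0 0 0 . .

Answer: 0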